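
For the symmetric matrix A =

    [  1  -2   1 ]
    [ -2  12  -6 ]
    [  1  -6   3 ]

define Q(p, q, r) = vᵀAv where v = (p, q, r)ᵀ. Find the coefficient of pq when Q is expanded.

-4

The coefficient of pq is A[1,2] + A[2,1] = 2·(-2) = -4.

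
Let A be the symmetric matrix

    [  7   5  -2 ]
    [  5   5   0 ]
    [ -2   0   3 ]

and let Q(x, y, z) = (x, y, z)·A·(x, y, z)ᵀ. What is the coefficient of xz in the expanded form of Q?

The coefficient of xz is A[1,3] + A[3,1] = 2·(-2) = -4.

-4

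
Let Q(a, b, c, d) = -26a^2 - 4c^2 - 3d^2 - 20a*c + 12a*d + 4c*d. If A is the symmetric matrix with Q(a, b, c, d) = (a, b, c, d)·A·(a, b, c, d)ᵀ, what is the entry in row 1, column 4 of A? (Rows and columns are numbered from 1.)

6

The coefficient of a·d in Q is 12. For a symmetric A this equals A[1,4] + A[4,1] = 2·A[1,4].
So A[1,4] = 12/2 = 6.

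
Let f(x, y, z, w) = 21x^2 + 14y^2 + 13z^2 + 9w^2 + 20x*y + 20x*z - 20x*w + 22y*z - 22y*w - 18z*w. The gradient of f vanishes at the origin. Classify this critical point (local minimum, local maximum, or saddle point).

The Hessian at the origin is H = [[42, 20, 20, -20], [20, 28, 22, -22], [20, 22, 26, -18], [-20, -22, -18, 18]].
Symmetric row and column elimination reduces H to a congruent diagonal form with pivots 42, 388/21, 781/97, 40/781.
So there are 4 positive pivots.
H is positive definite, so the origin is a strict local minimum.

local minimum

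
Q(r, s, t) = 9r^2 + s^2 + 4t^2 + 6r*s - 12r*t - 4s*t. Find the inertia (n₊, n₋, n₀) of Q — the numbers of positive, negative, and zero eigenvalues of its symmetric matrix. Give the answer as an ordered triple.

(1, 0, 2)

The associated matrix is A = [[9, 3, -6], [3, 1, -2], [-6, -2, 4]].
Symmetric row and column elimination reduces A to a congruent diagonal form with pivots 9, 0, 0.
That gives 1 positive, 2 zero pivots.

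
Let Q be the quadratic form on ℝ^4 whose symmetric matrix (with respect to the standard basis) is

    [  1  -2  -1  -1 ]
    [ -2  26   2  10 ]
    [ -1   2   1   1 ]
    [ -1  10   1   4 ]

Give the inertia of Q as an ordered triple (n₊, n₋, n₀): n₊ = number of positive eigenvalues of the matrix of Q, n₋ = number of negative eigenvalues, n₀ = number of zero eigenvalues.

(3, 0, 1)

Congruent diagonalization of A (simultaneous row and column reduction) yields pivots 1, 22, 0, 1/11.
Counting signs: 3 positive, 1 zero.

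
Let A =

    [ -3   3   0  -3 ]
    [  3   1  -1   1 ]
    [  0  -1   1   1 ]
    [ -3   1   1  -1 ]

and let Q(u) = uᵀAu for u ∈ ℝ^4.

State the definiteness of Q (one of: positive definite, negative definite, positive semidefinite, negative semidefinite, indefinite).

An LDLᵀ factorisation of A has diagonal entries -3, 4, 3/4, 2/3.
That gives 3 positive, 1 negative pivots.
Hence Q is indefinite.

indefinite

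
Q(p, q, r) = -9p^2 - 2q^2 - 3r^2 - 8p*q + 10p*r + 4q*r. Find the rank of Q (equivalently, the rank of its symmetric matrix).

2

Write A = [[-9, -4, 5], [-4, -2, 2], [5, 2, -3]].
Congruent diagonalization of A (simultaneous row and column reduction) yields pivots -9, -2/9, 0.
That gives 2 negative, 1 zero pivots.
The rank is the number of nonzero pivots: 2.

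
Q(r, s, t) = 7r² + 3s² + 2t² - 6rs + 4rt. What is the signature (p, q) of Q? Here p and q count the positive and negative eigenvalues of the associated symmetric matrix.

(3, 0)

The symmetric matrix is A = [[7, -3, 2], [-3, 3, 0], [2, 0, 2]].
An LDLᵀ factorisation of A has diagonal entries 7, 12/7, 1.
That gives 3 positive pivots.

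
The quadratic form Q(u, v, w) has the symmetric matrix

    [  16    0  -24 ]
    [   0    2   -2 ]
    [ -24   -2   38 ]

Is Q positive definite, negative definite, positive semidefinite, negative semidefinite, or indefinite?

positive semidefinite

Row-reducing A symmetrically gives the diagonal entries 16, 2, 0.
So there are 2 positive, 1 zero pivots.
Hence Q is positive semidefinite.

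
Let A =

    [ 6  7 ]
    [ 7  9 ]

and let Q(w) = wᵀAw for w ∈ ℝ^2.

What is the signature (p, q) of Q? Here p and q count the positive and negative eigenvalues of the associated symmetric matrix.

An LDLᵀ factorisation of A has diagonal entries 6, 5/6.
Counting signs: 2 positive.

(2, 0)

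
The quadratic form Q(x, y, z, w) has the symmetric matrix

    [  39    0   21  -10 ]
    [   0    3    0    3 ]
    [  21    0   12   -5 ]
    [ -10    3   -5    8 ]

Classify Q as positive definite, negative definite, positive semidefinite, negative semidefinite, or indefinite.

positive definite

Leading principal minors: Δ_1 = 39, Δ_2 = 117, Δ_3 = 81, Δ_4 = 180.
All leading principal minors are positive, so by Sylvester's criterion Q is positive definite.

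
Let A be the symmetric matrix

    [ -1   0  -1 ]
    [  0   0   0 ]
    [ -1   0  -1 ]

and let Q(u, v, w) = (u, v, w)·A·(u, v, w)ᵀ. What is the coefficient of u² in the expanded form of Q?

The coefficient of u² is the diagonal entry A[1,1] = -1.

-1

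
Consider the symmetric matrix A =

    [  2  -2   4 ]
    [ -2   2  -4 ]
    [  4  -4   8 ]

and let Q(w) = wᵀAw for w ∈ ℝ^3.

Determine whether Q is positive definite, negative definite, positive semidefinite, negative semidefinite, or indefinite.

positive semidefinite

Congruent diagonalization of A (simultaneous row and column reduction) yields pivots 2, 0, 0.
That gives 1 positive, 2 zero pivots.
Hence Q is positive semidefinite.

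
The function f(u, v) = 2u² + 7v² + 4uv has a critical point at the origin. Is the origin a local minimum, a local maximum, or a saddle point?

local minimum

The Hessian at the origin is H = [[4, 4], [4, 14]].
det H = 4·14 − (4)² = 40 > 0 and H[1,1] = 4 > 0, so H is positive definite.
Therefore the origin is a local minimum.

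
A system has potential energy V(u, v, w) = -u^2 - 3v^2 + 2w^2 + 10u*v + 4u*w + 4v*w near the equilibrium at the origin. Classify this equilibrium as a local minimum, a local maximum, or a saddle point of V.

saddle point

The Hessian at the origin is H = [[-2, 10, 4], [10, -6, 4], [4, 4, 4]].
Applying the same elementary operations to the rows and columns of H produces a congruent diagonal matrix with entries -2, 44, -12/11.
That gives 1 positive, 2 negative pivots.
H is indefinite, so the origin is a saddle point.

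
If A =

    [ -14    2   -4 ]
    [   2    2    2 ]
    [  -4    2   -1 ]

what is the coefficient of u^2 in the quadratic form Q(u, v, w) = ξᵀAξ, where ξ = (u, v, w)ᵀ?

The coefficient of u^2 is the diagonal entry A[1,1] = -14.

-14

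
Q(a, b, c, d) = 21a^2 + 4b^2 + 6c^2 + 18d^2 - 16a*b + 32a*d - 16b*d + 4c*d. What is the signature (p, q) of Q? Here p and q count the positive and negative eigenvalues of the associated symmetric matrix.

Write A = [[21, -8, 0, 16], [-8, 4, 0, -8], [0, 0, 6, 2], [16, -8, 2, 18]].
Applying the same elementary operations to the rows and columns of A produces a congruent diagonal matrix with entries 21, 20/21, 6, 4/3.
That gives 4 positive pivots.

(4, 0)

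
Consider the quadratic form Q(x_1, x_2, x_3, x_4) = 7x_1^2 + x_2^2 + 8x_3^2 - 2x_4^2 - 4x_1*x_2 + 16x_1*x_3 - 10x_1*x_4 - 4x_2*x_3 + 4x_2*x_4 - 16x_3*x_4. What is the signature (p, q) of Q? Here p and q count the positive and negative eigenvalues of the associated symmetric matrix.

(2, 2)

Write A = [[7, -2, 8, -5], [-2, 1, -2, 2], [8, -2, 8, -8], [-5, 2, -8, -2]].
An LDLᵀ factorisation of A has diagonal entries 7, 3/7, -4/3, -1.
So there are 2 positive, 2 negative pivots.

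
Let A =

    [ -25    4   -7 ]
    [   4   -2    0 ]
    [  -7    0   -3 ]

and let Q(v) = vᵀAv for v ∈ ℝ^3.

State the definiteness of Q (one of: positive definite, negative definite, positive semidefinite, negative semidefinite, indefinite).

negative definite

Leading principal minors: Δ_1 = -25, Δ_2 = 34, Δ_3 = -4.
The signs alternate starting with Δ_1 < 0, so by Sylvester's criterion Q is negative definite.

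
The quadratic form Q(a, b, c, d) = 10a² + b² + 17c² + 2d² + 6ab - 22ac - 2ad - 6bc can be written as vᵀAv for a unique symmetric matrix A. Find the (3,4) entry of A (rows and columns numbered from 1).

0

The coefficient of c·d in Q is 0. For a symmetric A this equals A[3,4] + A[4,3] = 2·A[3,4].
So A[3,4] = 0/2 = 0.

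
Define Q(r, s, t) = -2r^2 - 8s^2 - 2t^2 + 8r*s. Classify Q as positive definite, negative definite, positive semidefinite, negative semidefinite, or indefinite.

The associated matrix is A = [[-2, 4, 0], [4, -8, 0], [0, 0, -2]].
Congruent diagonalization of A (simultaneous row and column reduction) yields pivots -2, 0, -2.
Counting signs: 2 negative, 1 zero.
Hence Q is negative semidefinite.

negative semidefinite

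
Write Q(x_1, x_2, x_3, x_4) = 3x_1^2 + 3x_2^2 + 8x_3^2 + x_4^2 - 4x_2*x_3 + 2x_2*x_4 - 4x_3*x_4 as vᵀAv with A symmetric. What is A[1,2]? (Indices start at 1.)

The coefficient of x_1·x_2 in Q is 0. For a symmetric A this equals A[1,2] + A[2,1] = 2·A[1,2].
So A[1,2] = 0/2 = 0.

0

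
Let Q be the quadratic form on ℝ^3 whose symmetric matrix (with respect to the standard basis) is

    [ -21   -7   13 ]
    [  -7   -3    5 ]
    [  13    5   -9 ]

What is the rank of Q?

3

Congruent diagonalization of A (simultaneous row and column reduction) yields pivots -21, -2/3, -2/7.
That gives 3 negative pivots.
The rank is the number of nonzero pivots: 3.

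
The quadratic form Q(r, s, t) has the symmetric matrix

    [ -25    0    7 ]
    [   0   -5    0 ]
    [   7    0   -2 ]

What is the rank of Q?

3

Row-reducing A symmetrically gives the diagonal entries -25, -5, -1/25.
So there are 3 negative pivots.
The rank is the number of nonzero pivots: 3.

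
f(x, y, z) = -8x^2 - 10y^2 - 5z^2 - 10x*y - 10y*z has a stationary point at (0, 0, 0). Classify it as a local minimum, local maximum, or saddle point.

local maximum

The Hessian at the origin is H = [[-16, -10, 0], [-10, -20, -10], [0, -10, -10]].
An LDLᵀ factorisation of H has diagonal entries -16, -55/4, -30/11.
That gives 3 negative pivots.
H is negative definite, so the origin is a strict local maximum.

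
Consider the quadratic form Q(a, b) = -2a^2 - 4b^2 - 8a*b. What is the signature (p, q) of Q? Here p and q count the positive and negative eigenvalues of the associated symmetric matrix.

Write A = [[-2, -4], [-4, -4]].
Symmetric row and column elimination reduces A to a congruent diagonal form with pivots -2, 4.
So there are 1 positive, 1 negative pivots.

(1, 1)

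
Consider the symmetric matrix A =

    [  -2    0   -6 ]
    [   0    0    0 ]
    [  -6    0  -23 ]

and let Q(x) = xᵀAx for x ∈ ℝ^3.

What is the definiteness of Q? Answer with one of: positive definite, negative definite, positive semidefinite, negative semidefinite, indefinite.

negative semidefinite

Congruent diagonalization of A (simultaneous row and column reduction) yields pivots -2, 0, -5.
Counting signs: 2 negative, 1 zero.
Hence Q is negative semidefinite.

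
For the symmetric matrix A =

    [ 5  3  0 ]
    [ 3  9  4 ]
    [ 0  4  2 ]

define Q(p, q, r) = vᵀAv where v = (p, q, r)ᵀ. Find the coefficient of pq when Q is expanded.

The coefficient of pq is A[1,2] + A[2,1] = 2·3 = 6.

6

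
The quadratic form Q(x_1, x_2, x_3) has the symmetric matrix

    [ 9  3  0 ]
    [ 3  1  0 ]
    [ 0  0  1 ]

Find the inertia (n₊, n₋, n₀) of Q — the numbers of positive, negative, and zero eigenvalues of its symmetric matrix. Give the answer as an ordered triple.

Row-reducing A symmetrically gives the diagonal entries 9, 0, 1.
That gives 2 positive, 1 zero pivots.

(2, 0, 1)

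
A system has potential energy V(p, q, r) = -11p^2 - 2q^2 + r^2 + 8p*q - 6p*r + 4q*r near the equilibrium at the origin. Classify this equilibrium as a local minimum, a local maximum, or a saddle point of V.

The Hessian at the origin is H = [[-22, 8, -6], [8, -4, 4], [-6, 4, 2]].
Applying the same elementary operations to the rows and columns of H produces a congruent diagonal matrix with entries -22, -12/11, 20/3.
So there are 1 positive, 2 negative pivots.
H is indefinite, so the origin is a saddle point.

saddle point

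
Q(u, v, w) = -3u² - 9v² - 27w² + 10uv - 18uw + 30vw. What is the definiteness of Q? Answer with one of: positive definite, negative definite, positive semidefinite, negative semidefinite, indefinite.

The associated matrix is A = [[-3, 5, -9], [5, -9, 15], [-9, 15, -27]].
Symmetric row and column elimination reduces A to a congruent diagonal form with pivots -3, -2/3, 0.
So there are 2 negative, 1 zero pivots.
Hence Q is negative semidefinite.

negative semidefinite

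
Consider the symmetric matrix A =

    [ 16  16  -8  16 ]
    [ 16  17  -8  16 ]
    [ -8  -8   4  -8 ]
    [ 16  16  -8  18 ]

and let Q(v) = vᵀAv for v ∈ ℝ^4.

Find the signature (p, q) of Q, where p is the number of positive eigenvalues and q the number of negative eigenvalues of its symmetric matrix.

(3, 0)

Congruent diagonalization of A (simultaneous row and column reduction) yields pivots 16, 1, 0, 2.
That gives 3 positive, 1 zero pivots.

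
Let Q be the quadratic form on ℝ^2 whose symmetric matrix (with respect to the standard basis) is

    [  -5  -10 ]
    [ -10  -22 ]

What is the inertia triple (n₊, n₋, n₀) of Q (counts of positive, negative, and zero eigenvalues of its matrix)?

An LDLᵀ factorisation of A has diagonal entries -5, -2.
Counting signs: 2 negative.

(0, 2, 0)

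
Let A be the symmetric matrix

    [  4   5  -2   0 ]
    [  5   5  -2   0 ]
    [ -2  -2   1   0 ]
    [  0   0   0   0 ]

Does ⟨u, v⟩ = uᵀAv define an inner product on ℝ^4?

no

Congruent diagonalization of A (simultaneous row and column reduction) yields pivots 4, -5/4, 1/5, 0.
That gives 2 positive, 1 negative, 1 zero pivots.
Hence Q is indefinite.
⟨·,·⟩ is an inner product exactly when A is positive definite.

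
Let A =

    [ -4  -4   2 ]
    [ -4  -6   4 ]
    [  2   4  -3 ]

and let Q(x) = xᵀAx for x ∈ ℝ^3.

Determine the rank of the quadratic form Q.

2

Applying the same elementary operations to the rows and columns of A produces a congruent diagonal matrix with entries -4, -2, 0.
So there are 2 negative, 1 zero pivots.
The rank is the number of nonzero pivots: 2.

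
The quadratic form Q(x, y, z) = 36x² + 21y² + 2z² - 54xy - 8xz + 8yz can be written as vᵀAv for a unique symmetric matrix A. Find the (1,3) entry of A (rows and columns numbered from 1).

-4

The coefficient of x·z in Q is -8. For a symmetric A this equals A[1,3] + A[3,1] = 2·A[1,3].
So A[1,3] = -8/2 = -4.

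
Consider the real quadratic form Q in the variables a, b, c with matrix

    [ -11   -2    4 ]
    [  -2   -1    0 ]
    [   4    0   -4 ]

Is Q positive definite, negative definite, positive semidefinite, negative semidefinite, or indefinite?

Symmetric row and column elimination reduces A to a congruent diagonal form with pivots -11, -7/11, -12/7.
That gives 3 negative pivots.
Hence Q is negative definite.

negative definite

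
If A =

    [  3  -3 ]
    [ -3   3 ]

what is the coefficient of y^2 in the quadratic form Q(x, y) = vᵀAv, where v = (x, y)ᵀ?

3

The coefficient of y^2 is the diagonal entry A[2,2] = 3.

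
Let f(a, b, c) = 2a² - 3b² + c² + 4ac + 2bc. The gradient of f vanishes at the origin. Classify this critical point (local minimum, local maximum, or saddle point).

The Hessian at the origin is H = [[4, 0, 4], [0, -6, 2], [4, 2, 2]].
Row-reducing H symmetrically gives the diagonal entries 4, -6, -4/3.
So there are 1 positive, 2 negative pivots.
H is indefinite, so the origin is a saddle point.

saddle point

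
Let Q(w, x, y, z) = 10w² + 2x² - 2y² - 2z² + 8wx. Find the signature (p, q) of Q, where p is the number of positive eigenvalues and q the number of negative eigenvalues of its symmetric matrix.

Write A = [[10, 4, 0, 0], [4, 2, 0, 0], [0, 0, -2, 0], [0, 0, 0, -2]].
Applying the same elementary operations to the rows and columns of A produces a congruent diagonal matrix with entries 10, 2/5, -2, -2.
That gives 2 positive, 2 negative pivots.

(2, 2)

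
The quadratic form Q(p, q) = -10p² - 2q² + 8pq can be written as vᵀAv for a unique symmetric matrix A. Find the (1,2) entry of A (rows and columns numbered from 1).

4

The coefficient of p·q in Q is 8. For a symmetric A this equals A[1,2] + A[2,1] = 2·A[1,2].
So A[1,2] = 8/2 = 4.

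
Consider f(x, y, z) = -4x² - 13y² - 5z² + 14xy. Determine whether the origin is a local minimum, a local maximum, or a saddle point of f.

The Hessian at the origin is H = [[-8, 14, 0], [14, -26, 0], [0, 0, -10]].
Applying the same elementary operations to the rows and columns of H produces a congruent diagonal matrix with entries -8, -3/2, -10.
That gives 3 negative pivots.
H is negative definite, so the origin is a strict local maximum.

local maximum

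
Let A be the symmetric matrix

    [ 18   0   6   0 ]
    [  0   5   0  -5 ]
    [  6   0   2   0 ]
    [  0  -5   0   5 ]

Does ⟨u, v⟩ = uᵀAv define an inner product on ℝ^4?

Congruent diagonalization of A (simultaneous row and column reduction) yields pivots 18, 5, 0, 0.
Counting signs: 2 positive, 2 zero.
Hence Q is positive semidefinite.
⟨·,·⟩ is an inner product exactly when A is positive definite.

no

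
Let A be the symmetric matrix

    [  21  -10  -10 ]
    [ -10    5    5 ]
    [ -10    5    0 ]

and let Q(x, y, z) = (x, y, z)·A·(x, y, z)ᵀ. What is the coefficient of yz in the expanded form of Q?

10

The coefficient of yz is A[2,3] + A[3,2] = 2·5 = 10.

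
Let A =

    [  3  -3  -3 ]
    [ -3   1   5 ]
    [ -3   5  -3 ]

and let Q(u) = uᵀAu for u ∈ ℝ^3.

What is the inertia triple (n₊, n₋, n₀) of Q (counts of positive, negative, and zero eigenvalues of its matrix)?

(1, 2, 0)

Congruent diagonalization of A (simultaneous row and column reduction) yields pivots 3, -2, -4.
Counting signs: 1 positive, 2 negative.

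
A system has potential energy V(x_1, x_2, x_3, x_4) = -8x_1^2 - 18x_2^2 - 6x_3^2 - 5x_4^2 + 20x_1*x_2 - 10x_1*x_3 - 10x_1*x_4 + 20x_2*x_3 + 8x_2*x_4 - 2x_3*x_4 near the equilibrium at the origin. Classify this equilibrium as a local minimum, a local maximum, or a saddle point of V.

The Hessian at the origin is H = [[-16, 20, -10, -10], [20, -36, 20, 8], [-10, 20, -12, -2], [-10, 8, -2, -10]].
Row-reducing H symmetrically gives the diagonal entries -16, -11, -7/11, 2/7.
That gives 1 positive, 3 negative pivots.
H is indefinite, so the origin is a saddle point.

saddle point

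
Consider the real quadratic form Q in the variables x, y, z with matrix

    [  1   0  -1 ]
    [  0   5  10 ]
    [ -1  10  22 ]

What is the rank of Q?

Row-reducing A symmetrically gives the diagonal entries 1, 5, 1.
So there are 3 positive pivots.
The rank is the number of nonzero pivots: 3.

3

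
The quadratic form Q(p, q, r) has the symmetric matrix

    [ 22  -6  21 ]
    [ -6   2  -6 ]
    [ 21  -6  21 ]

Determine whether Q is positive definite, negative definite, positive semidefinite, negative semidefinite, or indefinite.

positive definite

Leading principal minors: Δ_1 = 22, Δ_2 = 8, Δ_3 = 6.
All leading principal minors are positive, so by Sylvester's criterion Q is positive definite.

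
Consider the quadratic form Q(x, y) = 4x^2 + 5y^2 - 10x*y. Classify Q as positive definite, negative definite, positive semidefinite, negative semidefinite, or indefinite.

indefinite

Write A = [[4, -5], [-5, 5]].
Congruent diagonalization of A (simultaneous row and column reduction) yields pivots 4, -5/4.
So there are 1 positive, 1 negative pivots.
Hence Q is indefinite.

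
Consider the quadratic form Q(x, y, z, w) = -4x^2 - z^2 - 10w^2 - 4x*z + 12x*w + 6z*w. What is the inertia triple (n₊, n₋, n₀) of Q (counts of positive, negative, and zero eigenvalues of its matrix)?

(0, 2, 2)

The symmetric matrix is A = [[-4, 0, -2, 6], [0, 0, 0, 0], [-2, 0, -1, 3], [6, 0, 3, -10]].
Congruent diagonalization of A (simultaneous row and column reduction) yields pivots -4, 0, 0, -1.
That gives 2 negative, 2 zero pivots.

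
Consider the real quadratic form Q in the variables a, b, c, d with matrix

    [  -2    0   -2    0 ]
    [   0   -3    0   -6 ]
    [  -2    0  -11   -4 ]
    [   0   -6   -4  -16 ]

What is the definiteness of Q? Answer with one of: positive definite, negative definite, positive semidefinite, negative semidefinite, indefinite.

negative definite

Leading principal minors: Δ_1 = -2, Δ_2 = 6, Δ_3 = -54, Δ_4 = 120.
The signs alternate starting with Δ_1 < 0, so by Sylvester's criterion Q is negative definite.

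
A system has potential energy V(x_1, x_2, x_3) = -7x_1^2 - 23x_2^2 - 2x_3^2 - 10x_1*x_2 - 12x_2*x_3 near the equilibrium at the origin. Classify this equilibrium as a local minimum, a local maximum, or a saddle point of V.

The Hessian at the origin is H = [[-14, -10, 0], [-10, -46, -12], [0, -12, -4]].
Symmetric row and column elimination reduces H to a congruent diagonal form with pivots -14, -272/7, -5/17.
That gives 3 negative pivots.
H is negative definite, so the origin is a strict local maximum.

local maximum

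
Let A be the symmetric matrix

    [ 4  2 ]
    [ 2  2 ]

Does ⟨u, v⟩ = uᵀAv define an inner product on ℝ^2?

Symmetric row and column elimination reduces A to a congruent diagonal form with pivots 4, 1.
That gives 2 positive pivots.
Hence Q is positive definite.
⟨·,·⟩ is an inner product exactly when A is positive definite.

yes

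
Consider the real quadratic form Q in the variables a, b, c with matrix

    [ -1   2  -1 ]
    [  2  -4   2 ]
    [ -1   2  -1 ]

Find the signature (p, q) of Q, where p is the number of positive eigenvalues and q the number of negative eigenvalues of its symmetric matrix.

(0, 1)

Symmetric row and column elimination reduces A to a congruent diagonal form with pivots -1, 0, 0.
So there are 1 negative, 2 zero pivots.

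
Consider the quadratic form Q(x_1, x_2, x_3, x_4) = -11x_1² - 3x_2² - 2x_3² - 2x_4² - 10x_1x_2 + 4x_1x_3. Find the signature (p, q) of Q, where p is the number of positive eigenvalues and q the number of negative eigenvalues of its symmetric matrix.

Write A = [[-11, -5, 2, 0], [-5, -3, 0, 0], [2, 0, -2, 0], [0, 0, 0, -2]].
Symmetric row and column elimination reduces A to a congruent diagonal form with pivots -11, -8/11, -1/2, -2.
So there are 4 negative pivots.

(0, 4)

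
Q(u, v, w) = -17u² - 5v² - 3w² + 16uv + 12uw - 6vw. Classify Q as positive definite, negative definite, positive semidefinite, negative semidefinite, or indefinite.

negative definite

The symmetric matrix of Q is A = [[-17, 8, 6], [8, -5, -3], [6, -3, -3]].
Leading principal minors: Δ_1 = -17, Δ_2 = 21, Δ_3 = -18.
The signs alternate starting with Δ_1 < 0, so by Sylvester's criterion Q is negative definite.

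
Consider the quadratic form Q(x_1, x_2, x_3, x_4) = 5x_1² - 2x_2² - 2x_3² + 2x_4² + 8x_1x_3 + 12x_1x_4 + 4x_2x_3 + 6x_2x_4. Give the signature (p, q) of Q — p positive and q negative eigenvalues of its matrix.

(2, 2)

The symmetric matrix is A = [[5, 0, 4, 6], [0, -2, 2, 3], [4, 2, -2, 0], [6, 3, 0, 2]].
Symmetric row and column elimination reduces A to a congruent diagonal form with pivots 5, -2, -16/5, 5/16.
So there are 2 positive, 2 negative pivots.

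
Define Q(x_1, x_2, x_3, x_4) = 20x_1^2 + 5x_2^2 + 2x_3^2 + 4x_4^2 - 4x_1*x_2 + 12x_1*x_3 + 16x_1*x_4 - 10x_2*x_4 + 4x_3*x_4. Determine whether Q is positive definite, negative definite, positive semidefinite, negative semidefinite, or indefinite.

The associated matrix is A = [[20, -2, 6, 8], [-2, 5, 0, -5], [6, 0, 2, 2], [8, -5, 2, 4]].
Applying the same elementary operations to the rows and columns of A produces a congruent diagonal matrix with entries 20, 24/5, 1/8, -3.
Counting signs: 3 positive, 1 negative.
Hence Q is indefinite.

indefinite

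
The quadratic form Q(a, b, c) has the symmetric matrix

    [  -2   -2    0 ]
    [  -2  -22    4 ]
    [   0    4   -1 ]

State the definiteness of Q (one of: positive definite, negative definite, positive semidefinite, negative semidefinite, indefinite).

Row-reducing A symmetrically gives the diagonal entries -2, -20, -1/5.
That gives 3 negative pivots.
Hence Q is negative definite.

negative definite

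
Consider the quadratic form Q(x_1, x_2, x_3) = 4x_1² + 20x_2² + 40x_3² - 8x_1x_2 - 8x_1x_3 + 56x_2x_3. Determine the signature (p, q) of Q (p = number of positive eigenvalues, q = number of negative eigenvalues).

(2, 0)

The associated matrix is A = [[4, -4, -4], [-4, 20, 28], [-4, 28, 40]].
Congruent diagonalization of A (simultaneous row and column reduction) yields pivots 4, 16, 0.
That gives 2 positive, 1 zero pivots.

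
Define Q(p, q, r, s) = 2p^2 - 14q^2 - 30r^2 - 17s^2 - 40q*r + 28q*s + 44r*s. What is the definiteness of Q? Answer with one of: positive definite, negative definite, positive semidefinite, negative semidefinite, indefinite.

indefinite

The associated matrix is A = [[2, 0, 0, 0], [0, -14, -20, 14], [0, -20, -30, 22], [0, 14, 22, -17]].
Row-reducing A symmetrically gives the diagonal entries 2, -14, -10/7, -1/5.
So there are 1 positive, 3 negative pivots.
Hence Q is indefinite.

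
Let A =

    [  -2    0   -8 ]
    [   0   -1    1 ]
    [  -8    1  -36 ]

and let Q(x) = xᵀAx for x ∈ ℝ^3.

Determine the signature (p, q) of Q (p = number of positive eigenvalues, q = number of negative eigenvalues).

(0, 3)

Applying the same elementary operations to the rows and columns of A produces a congruent diagonal matrix with entries -2, -1, -3.
So there are 3 negative pivots.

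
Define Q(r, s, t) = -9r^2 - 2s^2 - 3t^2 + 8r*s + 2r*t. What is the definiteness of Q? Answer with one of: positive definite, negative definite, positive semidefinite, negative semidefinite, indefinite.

Write A = [[-9, 4, 1], [4, -2, 0], [1, 0, -3]].
Congruent diagonalization of A (simultaneous row and column reduction) yields pivots -9, -2/9, -2.
Counting signs: 3 negative.
Hence Q is negative definite.

negative definite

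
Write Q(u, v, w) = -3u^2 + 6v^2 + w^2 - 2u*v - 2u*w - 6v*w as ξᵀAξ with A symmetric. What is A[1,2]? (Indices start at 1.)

The coefficient of u·v in Q is -2. For a symmetric A this equals A[1,2] + A[2,1] = 2·A[1,2].
So A[1,2] = -2/2 = -1.

-1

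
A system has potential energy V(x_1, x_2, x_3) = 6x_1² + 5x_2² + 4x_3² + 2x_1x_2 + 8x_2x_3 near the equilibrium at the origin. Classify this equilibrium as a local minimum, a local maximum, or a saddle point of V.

The Hessian at the origin is H = [[12, 2, 0], [2, 10, 8], [0, 8, 8]].
Symmetric row and column elimination reduces H to a congruent diagonal form with pivots 12, 29/3, 40/29.
Counting signs: 3 positive.
H is positive definite, so the origin is a strict local minimum.

local minimum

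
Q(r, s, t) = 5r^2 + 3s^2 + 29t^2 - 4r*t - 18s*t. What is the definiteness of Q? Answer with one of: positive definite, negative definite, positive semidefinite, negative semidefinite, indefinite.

positive definite

Write A = [[5, 0, -2], [0, 3, -9], [-2, -9, 29]].
An LDLᵀ factorisation of A has diagonal entries 5, 3, 6/5.
That gives 3 positive pivots.
Hence Q is positive definite.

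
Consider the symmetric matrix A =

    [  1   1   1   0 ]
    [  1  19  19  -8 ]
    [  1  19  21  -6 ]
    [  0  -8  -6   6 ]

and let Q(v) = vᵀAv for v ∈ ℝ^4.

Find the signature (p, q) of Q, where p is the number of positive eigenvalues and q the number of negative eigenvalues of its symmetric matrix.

Applying the same elementary operations to the rows and columns of A produces a congruent diagonal matrix with entries 1, 18, 2, 4/9.
Counting signs: 4 positive.

(4, 0)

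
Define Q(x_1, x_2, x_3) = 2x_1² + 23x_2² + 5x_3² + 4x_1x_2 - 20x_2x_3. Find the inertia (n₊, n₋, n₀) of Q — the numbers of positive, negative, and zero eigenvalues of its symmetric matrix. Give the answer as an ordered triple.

(3, 0, 0)

Write A = [[2, 2, 0], [2, 23, -10], [0, -10, 5]].
Symmetric row and column elimination reduces A to a congruent diagonal form with pivots 2, 21, 5/21.
That gives 3 positive pivots.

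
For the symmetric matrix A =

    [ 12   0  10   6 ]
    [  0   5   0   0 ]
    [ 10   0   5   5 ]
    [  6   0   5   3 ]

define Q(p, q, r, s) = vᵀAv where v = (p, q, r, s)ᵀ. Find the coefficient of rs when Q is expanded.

10

The coefficient of rs is A[3,4] + A[4,3] = 2·5 = 10.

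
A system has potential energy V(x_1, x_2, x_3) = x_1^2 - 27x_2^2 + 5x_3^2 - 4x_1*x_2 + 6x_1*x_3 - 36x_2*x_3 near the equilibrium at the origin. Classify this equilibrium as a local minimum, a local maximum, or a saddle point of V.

saddle point

The Hessian at the origin is H = [[2, -4, 6], [-4, -54, -36], [6, -36, 10]].
Symmetric row and column elimination reduces H to a congruent diagonal form with pivots 2, -62, 40/31.
Counting signs: 2 positive, 1 negative.
H is indefinite, so the origin is a saddle point.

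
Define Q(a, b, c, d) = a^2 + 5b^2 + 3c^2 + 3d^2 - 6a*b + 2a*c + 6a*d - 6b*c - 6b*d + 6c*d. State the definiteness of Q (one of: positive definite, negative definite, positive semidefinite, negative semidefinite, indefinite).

indefinite

The associated matrix is A = [[1, -3, 1, 3], [-3, 5, -3, -3], [1, -3, 3, 3], [3, -3, 3, 3]].
Row-reducing A symmetrically gives the diagonal entries 1, -4, 2, 3.
Counting signs: 3 positive, 1 negative.
Hence Q is indefinite.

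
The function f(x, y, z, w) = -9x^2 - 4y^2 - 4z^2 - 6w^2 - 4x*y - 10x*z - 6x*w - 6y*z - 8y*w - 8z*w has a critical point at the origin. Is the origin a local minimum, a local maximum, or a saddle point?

The Hessian at the origin is H = [[-18, -4, -10, -6], [-4, -8, -6, -8], [-10, -6, -8, -8], [-6, -8, -8, -12]].
Row-reducing H symmetrically gives the diagonal entries -18, -64/9, -7/16, -6/7.
That gives 4 negative pivots.
H is negative definite, so the origin is a strict local maximum.

local maximum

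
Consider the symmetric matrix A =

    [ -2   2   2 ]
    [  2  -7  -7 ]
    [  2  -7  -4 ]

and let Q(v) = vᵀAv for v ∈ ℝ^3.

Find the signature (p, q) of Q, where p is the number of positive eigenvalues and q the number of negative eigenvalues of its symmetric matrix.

(1, 2)

Congruent diagonalization of A (simultaneous row and column reduction) yields pivots -2, -5, 3.
That gives 1 positive, 2 negative pivots.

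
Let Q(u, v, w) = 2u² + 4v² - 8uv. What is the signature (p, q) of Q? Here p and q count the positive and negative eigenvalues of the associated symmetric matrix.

The associated matrix is A = [[2, -4, 0], [-4, 4, 0], [0, 0, 0]].
Congruent diagonalization of A (simultaneous row and column reduction) yields pivots 2, -4, 0.
So there are 1 positive, 1 negative, 1 zero pivots.

(1, 1)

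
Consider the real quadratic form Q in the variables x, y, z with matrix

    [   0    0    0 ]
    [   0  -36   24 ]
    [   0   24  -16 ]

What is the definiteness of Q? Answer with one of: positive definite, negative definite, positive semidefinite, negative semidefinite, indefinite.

negative semidefinite

Congruent diagonalization of A (simultaneous row and column reduction) yields pivots 0, -36, 0.
That gives 1 negative, 2 zero pivots.
Hence Q is negative semidefinite.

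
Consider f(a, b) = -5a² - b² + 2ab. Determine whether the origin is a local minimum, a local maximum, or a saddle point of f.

local maximum

The Hessian at the origin is H = [[-10, 2], [2, -2]].
det H = -10·-2 − (2)² = 16 > 0 and H[1,1] = -10 < 0, so H is negative definite.
Therefore the origin is a local maximum.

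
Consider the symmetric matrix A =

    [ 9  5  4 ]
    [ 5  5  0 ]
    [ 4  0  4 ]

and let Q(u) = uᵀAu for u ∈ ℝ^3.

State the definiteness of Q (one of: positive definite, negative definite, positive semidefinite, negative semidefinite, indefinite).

positive semidefinite

Congruent diagonalization of A (simultaneous row and column reduction) yields pivots 9, 20/9, 0.
That gives 2 positive, 1 zero pivots.
Hence Q is positive semidefinite.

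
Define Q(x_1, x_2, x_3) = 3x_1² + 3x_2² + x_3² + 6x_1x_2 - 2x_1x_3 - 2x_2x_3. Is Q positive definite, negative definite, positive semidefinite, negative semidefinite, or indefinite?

The symmetric matrix is A = [[3, 3, -1], [3, 3, -1], [-1, -1, 1]].
Applying the same elementary operations to the rows and columns of A produces a congruent diagonal matrix with entries 3, 0, 2/3.
That gives 2 positive, 1 zero pivots.
Hence Q is positive semidefinite.

positive semidefinite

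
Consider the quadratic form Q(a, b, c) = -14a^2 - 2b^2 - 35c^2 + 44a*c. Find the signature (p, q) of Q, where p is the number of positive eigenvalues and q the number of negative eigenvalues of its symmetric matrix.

The symmetric matrix is A = [[-14, 0, 22], [0, -2, 0], [22, 0, -35]].
An LDLᵀ factorisation of A has diagonal entries -14, -2, -3/7.
So there are 3 negative pivots.

(0, 3)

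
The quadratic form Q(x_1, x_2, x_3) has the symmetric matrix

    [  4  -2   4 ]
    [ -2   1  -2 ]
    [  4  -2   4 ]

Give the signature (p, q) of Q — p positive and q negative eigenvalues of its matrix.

(1, 0)

Applying the same elementary operations to the rows and columns of A produces a congruent diagonal matrix with entries 4, 0, 0.
That gives 1 positive, 2 zero pivots.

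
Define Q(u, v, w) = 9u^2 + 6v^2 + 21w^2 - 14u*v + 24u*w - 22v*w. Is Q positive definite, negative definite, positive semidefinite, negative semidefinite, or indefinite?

positive semidefinite

The symmetric matrix is A = [[9, -7, 12], [-7, 6, -11], [12, -11, 21]].
Symmetric row and column elimination reduces A to a congruent diagonal form with pivots 9, 5/9, 0.
That gives 2 positive, 1 zero pivots.
Hence Q is positive semidefinite.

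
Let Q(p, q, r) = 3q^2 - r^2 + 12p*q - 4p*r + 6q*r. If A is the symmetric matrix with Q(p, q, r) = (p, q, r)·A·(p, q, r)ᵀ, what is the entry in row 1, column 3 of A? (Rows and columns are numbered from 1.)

-2

The coefficient of p·r in Q is -4. For a symmetric A this equals A[1,3] + A[3,1] = 2·A[1,3].
So A[1,3] = -4/2 = -2.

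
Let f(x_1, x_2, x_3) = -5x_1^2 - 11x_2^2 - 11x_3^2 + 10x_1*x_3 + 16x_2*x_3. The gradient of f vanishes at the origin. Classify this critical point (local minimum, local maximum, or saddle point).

The Hessian at the origin is H = [[-10, 0, 10], [0, -22, 16], [10, 16, -22]].
Applying the same elementary operations to the rows and columns of H produces a congruent diagonal matrix with entries -10, -22, -4/11.
So there are 3 negative pivots.
H is negative definite, so the origin is a strict local maximum.

local maximum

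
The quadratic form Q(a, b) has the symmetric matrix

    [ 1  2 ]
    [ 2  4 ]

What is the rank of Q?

Row-reducing A symmetrically gives the diagonal entries 1, 0.
So there are 1 positive, 1 zero pivots.
The rank is the number of nonzero pivots: 1.

1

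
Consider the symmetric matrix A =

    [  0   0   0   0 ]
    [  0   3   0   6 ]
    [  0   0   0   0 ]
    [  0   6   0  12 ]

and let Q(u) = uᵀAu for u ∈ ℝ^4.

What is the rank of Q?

1

Row-reducing A symmetrically gives the diagonal entries 0, 3, 0, 0.
Counting signs: 1 positive, 3 zero.
The rank is the number of nonzero pivots: 1.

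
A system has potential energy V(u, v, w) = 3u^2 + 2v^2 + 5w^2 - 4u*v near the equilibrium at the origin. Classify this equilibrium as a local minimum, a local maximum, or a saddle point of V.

local minimum

The Hessian at the origin is H = [[6, -4, 0], [-4, 4, 0], [0, 0, 10]].
Applying the same elementary operations to the rows and columns of H produces a congruent diagonal matrix with entries 6, 4/3, 10.
That gives 3 positive pivots.
H is positive definite, so the origin is a strict local minimum.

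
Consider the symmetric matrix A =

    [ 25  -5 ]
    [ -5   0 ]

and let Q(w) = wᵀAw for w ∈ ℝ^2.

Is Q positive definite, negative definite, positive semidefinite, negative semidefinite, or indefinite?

For the 2×2 matrix [[25, -5], [-5, 0]]: det = 25·0 − (-5)² = -25, trace = 25.
det < 0 so the eigenvalues have opposite signs; the form is indefinite.

indefinite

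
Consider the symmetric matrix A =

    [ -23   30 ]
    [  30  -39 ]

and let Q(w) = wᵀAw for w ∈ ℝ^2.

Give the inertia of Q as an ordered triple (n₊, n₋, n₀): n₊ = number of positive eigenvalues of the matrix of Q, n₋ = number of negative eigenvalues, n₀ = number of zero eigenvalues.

(1, 1, 0)

Applying the same elementary operations to the rows and columns of A produces a congruent diagonal matrix with entries -23, 3/23.
So there are 1 positive, 1 negative pivots.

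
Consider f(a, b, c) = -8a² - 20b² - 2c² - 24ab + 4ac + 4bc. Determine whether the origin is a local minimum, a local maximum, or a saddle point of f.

local maximum

The Hessian at the origin is H = [[-16, -24, 4], [-24, -40, 4], [4, 4, -4]].
Symmetric row and column elimination reduces H to a congruent diagonal form with pivots -16, -4, -2.
Counting signs: 3 negative.
H is negative definite, so the origin is a strict local maximum.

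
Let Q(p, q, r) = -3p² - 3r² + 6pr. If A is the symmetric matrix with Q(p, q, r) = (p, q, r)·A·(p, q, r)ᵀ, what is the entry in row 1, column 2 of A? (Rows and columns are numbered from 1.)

The coefficient of p·q in Q is 0. For a symmetric A this equals A[1,2] + A[2,1] = 2·A[1,2].
So A[1,2] = 0/2 = 0.

0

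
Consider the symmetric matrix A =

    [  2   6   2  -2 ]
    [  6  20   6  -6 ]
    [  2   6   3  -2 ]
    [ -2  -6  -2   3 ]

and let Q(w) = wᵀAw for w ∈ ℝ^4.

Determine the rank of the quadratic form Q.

4

Symmetric row and column elimination reduces A to a congruent diagonal form with pivots 2, 2, 1, 1.
That gives 4 positive pivots.
The rank is the number of nonzero pivots: 4.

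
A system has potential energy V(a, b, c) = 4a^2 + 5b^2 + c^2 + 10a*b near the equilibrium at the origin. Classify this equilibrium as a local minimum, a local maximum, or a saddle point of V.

saddle point

The Hessian at the origin is H = [[8, 10, 0], [10, 10, 0], [0, 0, 2]].
Row-reducing H symmetrically gives the diagonal entries 8, -5/2, 2.
That gives 2 positive, 1 negative pivots.
H is indefinite, so the origin is a saddle point.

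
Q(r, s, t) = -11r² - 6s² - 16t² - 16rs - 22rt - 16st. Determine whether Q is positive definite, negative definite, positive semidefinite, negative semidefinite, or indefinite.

negative definite

Write A = [[-11, -8, -11], [-8, -6, -8], [-11, -8, -16]].
Row-reducing A symmetrically gives the diagonal entries -11, -2/11, -5.
So there are 3 negative pivots.
Hence Q is negative definite.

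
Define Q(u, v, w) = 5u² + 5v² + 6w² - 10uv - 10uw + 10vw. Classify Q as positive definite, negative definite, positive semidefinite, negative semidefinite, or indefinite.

The associated matrix is A = [[5, -5, -5], [-5, 5, 5], [-5, 5, 6]].
Applying the same elementary operations to the rows and columns of A produces a congruent diagonal matrix with entries 5, 0, 1.
Counting signs: 2 positive, 1 zero.
Hence Q is positive semidefinite.

positive semidefinite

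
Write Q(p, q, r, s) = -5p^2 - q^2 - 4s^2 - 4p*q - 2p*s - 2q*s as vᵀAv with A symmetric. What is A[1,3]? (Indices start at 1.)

The coefficient of p·r in Q is 0. For a symmetric A this equals A[1,3] + A[3,1] = 2·A[1,3].
So A[1,3] = 0/2 = 0.

0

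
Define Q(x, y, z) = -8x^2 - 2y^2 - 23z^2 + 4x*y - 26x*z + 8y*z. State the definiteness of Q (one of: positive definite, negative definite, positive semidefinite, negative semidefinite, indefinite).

negative definite

The symmetric matrix of Q is A = [[-8, 2, -13], [2, -2, 4], [-13, 4, -23]].
Leading principal minors: Δ_1 = -8, Δ_2 = 12, Δ_3 = -18.
The signs alternate starting with Δ_1 < 0, so by Sylvester's criterion Q is negative definite.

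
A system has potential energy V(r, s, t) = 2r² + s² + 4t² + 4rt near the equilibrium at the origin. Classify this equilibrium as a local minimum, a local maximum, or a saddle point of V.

The Hessian at the origin is H = [[4, 0, 4], [0, 2, 0], [4, 0, 8]].
Row-reducing H symmetrically gives the diagonal entries 4, 2, 4.
Counting signs: 3 positive.
H is positive definite, so the origin is a strict local minimum.

local minimum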